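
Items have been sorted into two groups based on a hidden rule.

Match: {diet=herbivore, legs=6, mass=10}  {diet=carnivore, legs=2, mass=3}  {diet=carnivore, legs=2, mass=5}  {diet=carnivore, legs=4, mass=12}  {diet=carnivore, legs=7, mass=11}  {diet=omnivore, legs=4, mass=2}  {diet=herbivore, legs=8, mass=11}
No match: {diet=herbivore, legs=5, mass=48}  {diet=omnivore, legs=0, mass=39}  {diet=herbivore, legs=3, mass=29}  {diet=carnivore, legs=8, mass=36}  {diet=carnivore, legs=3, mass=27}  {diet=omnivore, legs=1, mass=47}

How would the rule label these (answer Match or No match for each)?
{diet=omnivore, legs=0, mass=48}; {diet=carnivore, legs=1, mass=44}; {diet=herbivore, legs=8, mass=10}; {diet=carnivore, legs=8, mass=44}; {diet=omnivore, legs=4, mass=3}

No match, No match, Match, No match, Match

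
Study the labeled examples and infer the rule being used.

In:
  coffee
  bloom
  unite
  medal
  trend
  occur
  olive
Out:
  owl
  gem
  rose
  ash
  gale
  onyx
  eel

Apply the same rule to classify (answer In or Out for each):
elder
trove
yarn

In, In, Out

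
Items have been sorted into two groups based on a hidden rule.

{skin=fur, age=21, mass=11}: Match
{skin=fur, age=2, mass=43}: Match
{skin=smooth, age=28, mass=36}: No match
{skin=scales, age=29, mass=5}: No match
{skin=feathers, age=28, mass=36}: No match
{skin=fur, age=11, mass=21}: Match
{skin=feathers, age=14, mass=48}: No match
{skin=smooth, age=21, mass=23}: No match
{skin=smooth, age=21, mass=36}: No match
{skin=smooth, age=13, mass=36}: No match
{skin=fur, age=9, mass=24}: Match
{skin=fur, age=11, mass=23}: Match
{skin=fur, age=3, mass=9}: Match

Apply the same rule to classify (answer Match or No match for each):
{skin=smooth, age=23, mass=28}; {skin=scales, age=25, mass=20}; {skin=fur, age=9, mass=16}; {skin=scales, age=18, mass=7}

The distinguishing property — skin is fur — holds for all the 'Match' cases and none of the 'No match' cases.

No match, No match, Match, No match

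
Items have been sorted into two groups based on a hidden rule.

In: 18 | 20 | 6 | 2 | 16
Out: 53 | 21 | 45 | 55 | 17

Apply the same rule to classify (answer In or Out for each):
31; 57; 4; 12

Out, Out, In, In

Checking candidate rules against both groups, what survives is: even.
31 — 31 is odd, hence Out. 57 — 57 is odd, hence Out. 4 — 4 is even, hence In. 12 — 12 is even, hence In.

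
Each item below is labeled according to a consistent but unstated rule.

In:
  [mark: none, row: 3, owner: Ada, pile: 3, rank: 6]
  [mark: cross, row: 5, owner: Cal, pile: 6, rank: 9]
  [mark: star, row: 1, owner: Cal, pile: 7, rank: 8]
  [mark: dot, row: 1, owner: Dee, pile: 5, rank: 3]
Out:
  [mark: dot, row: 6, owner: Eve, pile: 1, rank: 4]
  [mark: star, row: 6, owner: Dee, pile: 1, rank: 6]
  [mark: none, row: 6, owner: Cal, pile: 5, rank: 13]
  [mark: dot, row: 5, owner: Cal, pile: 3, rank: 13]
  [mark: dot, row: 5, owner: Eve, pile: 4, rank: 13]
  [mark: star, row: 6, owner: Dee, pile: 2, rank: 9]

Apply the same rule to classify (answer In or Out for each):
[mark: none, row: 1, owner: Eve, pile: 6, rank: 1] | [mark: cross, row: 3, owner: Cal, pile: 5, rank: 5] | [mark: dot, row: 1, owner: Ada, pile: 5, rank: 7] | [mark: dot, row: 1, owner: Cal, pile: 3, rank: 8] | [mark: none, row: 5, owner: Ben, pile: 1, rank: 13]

In, In, In, In, Out

Rule: rank ≤ 9 AND row ≤ 5. This holds for each 'In' example and fails for each 'Out' one.
[mark: none, row: 1, owner: Eve, pile: 6, rank: 1]: rank = 1, row = 1, satisfies this → In. [mark: cross, row: 3, owner: Cal, pile: 5, rank: 5]: rank = 5, row = 3, satisfies this → In. [mark: dot, row: 1, owner: Ada, pile: 5, rank: 7]: rank = 7, row = 1, satisfies this → In. [mark: dot, row: 1, owner: Cal, pile: 3, rank: 8]: rank = 8, row = 1, satisfies this → In. [mark: none, row: 5, owner: Ben, pile: 1, rank: 13]: rank = 13, row = 5, lacks this property → Out.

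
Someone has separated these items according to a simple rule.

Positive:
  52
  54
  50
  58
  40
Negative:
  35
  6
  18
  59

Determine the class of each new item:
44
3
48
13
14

Positive, Negative, Positive, Negative, Negative

The distinguishing property — even AND at least 35 — holds for all the 'Positive' cases and none of the 'Negative' cases.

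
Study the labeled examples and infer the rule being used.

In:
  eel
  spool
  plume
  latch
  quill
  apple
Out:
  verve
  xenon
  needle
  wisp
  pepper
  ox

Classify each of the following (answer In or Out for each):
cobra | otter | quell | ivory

All 'In' examples share one property — odd length AND contains 'l' — and every 'Out' example lacks it.
cobra: length 5, no 'l', does not satisfy this → Out.
otter: length 5, no 'l', does not satisfy this → Out.
quell: length 5, has 'l', qualifies → In.
ivory: length 5, no 'l', does not satisfy this → Out.

Out, Out, In, Out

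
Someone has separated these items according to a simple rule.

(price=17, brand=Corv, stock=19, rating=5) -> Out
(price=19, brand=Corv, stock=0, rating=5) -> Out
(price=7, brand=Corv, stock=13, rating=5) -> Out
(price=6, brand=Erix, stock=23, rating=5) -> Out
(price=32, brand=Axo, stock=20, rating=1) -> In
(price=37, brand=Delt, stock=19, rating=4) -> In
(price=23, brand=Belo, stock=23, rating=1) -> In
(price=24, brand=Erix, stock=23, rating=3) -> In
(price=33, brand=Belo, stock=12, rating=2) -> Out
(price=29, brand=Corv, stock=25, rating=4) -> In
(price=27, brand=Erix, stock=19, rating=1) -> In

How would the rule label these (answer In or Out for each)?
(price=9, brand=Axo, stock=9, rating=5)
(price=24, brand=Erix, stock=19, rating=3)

Out, In

All 'In' examples share one property — price ≥ 19 AND stock ≥ 13 — and every 'Out' example lacks it.
Out: (price=9, brand=Axo, stock=9, rating=5), since price = 9, stock = 9. In: (price=24, brand=Erix, stock=19, rating=3), since price = 24, stock = 19.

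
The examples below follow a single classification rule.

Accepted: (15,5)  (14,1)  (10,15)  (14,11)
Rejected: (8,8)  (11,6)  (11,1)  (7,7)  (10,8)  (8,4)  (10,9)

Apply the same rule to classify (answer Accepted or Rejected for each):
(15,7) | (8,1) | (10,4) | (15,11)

Accepted, Rejected, Rejected, Accepted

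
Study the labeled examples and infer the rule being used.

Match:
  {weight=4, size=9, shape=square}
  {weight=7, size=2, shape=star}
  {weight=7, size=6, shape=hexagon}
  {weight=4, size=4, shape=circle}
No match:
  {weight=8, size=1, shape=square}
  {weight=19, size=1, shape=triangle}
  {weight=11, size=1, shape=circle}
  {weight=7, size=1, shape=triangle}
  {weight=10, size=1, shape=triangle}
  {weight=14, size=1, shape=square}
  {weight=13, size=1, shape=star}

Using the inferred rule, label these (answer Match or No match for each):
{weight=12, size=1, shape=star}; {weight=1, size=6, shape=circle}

The distinguishing property — size ≥ 2 — holds for all the 'Match' cases and none of the 'No match' cases.

No match, Match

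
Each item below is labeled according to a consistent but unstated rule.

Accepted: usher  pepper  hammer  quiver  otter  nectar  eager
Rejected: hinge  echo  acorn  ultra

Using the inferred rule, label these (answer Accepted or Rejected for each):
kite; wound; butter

Rejected, Rejected, Accepted

One predicate separates the groups cleanly: ends with 'r'.
kite — ends with 'e', hence Rejected.
wound — ends with 'd', hence Rejected.
butter — ends with 'r', hence Accepted.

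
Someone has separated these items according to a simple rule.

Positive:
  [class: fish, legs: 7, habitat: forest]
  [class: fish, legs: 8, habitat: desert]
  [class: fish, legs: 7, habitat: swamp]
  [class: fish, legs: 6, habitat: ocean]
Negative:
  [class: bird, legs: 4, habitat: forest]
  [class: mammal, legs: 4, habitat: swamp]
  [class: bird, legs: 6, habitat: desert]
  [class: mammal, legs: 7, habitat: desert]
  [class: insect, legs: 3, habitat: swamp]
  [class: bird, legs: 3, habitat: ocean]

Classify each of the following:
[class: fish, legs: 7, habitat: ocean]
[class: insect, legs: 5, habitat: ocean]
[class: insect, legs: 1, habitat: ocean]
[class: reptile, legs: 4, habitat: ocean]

Positive, Negative, Negative, Negative

The distinguishing property — class is fish — holds for all the 'Positive' cases and none of the 'Negative' cases.
[class: fish, legs: 7, habitat: ocean]: Positive (class is fish).
[class: insect, legs: 5, habitat: ocean]: Negative (class is insect).
[class: insect, legs: 1, habitat: ocean]: Negative (class is insect).
[class: reptile, legs: 4, habitat: ocean]: Negative (class is reptile).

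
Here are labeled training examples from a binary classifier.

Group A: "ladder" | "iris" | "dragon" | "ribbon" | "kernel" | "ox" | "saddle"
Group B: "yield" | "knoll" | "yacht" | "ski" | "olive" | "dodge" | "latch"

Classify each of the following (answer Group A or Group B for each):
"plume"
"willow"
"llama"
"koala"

Group B, Group A, Group B, Group B

The rule appears to be: even length.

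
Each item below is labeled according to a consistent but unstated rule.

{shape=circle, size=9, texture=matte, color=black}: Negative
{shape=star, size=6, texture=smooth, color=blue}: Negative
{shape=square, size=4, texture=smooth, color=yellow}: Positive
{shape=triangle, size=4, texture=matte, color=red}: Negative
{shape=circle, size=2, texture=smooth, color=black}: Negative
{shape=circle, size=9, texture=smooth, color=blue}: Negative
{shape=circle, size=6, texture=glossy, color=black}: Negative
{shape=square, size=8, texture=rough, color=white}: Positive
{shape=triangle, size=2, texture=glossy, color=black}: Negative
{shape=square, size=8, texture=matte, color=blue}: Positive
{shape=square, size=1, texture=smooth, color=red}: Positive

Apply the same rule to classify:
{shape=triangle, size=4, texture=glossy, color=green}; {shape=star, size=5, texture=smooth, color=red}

The rule appears to be: shape is square.
Negative: {shape=triangle, size=4, texture=glossy, color=green}, since shape is triangle. Negative: {shape=star, size=5, texture=smooth, color=red}, since shape is star.

Negative, Negative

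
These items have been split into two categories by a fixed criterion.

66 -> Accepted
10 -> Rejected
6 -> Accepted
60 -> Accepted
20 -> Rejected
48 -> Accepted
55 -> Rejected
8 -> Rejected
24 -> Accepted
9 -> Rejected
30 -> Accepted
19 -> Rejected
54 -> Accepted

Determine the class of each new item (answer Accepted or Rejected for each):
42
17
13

Accepted, Rejected, Rejected

The pattern is that an item is 'Accepted' exactly when: multiple of 6.
Accepted: 42, since 42 = 6·7.
Rejected: 17, since 17 = 6·2 + 5.
Rejected: 13, since 13 = 6·2 + 1.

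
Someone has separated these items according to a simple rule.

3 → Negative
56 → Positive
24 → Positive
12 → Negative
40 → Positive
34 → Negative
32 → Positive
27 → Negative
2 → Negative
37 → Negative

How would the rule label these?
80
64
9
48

Positive, Positive, Negative, Positive

The distinguishing property — multiple of 8 — holds for all the 'Positive' cases and none of the 'Negative' cases.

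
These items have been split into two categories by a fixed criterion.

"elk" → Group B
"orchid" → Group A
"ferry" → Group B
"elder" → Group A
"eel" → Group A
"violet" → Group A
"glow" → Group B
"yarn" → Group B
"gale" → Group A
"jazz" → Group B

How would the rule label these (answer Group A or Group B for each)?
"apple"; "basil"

Group A, Group A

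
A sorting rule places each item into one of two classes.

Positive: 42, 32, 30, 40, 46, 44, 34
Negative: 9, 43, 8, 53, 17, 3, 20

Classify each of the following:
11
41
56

The distinguishing property — even AND at least 30 — holds for all the 'Positive' cases and none of the 'Negative' cases.
Negative: 11, since 11 is odd, 11 < 30. Negative: 41, since 41 is odd, 41 ≥ 30. Positive: 56, since 56 is even, 56 ≥ 30.

Negative, Negative, Positive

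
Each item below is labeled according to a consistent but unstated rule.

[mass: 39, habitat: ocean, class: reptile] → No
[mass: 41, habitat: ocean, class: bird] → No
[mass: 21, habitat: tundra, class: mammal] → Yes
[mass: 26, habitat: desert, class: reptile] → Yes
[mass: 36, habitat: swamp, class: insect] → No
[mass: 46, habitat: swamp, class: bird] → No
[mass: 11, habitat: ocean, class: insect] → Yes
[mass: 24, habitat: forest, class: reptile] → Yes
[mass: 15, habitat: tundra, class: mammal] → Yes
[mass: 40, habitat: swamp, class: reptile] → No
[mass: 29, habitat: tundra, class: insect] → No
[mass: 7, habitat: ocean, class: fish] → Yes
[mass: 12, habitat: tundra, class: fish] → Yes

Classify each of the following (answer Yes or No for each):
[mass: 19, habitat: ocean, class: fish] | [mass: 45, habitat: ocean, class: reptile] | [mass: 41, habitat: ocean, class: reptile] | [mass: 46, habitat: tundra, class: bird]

Yes, No, No, No

'Yes' ⟺ mass ≤ 26.
Yes: [mass: 19, habitat: ocean, class: fish], since mass = 19.
No: [mass: 45, habitat: ocean, class: reptile], since mass = 45.
No: [mass: 41, habitat: ocean, class: reptile], since mass = 41.
No: [mass: 46, habitat: tundra, class: bird], since mass = 46.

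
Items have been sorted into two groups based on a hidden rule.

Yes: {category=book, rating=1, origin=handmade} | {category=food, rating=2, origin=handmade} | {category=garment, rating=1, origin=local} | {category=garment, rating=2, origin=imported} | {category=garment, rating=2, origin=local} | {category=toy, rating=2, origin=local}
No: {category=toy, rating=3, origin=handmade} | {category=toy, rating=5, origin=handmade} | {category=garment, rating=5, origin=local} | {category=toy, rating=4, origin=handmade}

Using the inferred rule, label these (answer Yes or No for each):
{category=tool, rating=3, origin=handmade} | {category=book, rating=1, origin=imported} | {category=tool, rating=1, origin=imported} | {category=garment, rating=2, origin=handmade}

One predicate separates the groups cleanly: rating ≤ 2.
No: {category=tool, rating=3, origin=handmade}, since rating = 3.
Yes: {category=book, rating=1, origin=imported}, since rating = 1.
Yes: {category=tool, rating=1, origin=imported}, since rating = 1.
Yes: {category=garment, rating=2, origin=handmade}, since rating = 2.

No, Yes, Yes, Yes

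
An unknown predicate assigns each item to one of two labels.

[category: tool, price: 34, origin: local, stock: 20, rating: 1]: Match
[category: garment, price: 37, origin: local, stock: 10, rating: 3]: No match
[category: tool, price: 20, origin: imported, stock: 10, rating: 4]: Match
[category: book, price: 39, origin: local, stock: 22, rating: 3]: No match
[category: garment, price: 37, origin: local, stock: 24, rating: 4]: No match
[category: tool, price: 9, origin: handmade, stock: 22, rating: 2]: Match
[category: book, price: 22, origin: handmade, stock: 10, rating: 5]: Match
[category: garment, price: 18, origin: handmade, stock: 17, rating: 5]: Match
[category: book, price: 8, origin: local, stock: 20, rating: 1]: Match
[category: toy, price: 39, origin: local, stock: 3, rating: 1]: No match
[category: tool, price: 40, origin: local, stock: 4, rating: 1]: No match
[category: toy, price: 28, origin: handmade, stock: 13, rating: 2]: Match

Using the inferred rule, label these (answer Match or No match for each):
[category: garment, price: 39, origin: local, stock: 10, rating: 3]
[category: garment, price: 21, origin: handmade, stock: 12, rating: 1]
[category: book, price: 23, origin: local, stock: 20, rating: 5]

No match, Match, Match

A rule that fits every label: price ≤ 34 — true of each 'Match' example, false of each 'No match' one.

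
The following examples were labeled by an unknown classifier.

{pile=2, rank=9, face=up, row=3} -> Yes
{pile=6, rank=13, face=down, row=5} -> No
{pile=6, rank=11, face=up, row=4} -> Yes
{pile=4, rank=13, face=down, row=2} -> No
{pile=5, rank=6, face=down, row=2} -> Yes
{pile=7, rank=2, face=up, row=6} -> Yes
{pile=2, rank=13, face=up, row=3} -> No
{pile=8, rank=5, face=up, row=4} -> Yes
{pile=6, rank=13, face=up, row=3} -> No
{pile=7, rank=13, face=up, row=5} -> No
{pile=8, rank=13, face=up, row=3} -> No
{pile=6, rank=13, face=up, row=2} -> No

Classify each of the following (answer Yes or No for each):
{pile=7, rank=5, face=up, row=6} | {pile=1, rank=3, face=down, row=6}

Yes, Yes

The classifier is using: rank ≤ 11.
Yes: {pile=7, rank=5, face=up, row=6}, since rank = 5. Yes: {pile=1, rank=3, face=down, row=6}, since rank = 3.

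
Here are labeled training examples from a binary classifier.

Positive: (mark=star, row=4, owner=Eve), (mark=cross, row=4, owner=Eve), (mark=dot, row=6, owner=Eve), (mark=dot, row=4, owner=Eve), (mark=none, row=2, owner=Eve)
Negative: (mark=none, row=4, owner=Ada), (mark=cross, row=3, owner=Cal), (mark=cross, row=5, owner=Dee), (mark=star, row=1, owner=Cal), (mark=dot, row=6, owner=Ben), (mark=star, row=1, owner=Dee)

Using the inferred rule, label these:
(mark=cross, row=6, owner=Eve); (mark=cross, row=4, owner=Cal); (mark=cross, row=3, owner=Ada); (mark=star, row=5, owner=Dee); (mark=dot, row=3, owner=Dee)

Comparing the two groups points to one rule — owner is Eve.

Positive, Negative, Negative, Negative, Negative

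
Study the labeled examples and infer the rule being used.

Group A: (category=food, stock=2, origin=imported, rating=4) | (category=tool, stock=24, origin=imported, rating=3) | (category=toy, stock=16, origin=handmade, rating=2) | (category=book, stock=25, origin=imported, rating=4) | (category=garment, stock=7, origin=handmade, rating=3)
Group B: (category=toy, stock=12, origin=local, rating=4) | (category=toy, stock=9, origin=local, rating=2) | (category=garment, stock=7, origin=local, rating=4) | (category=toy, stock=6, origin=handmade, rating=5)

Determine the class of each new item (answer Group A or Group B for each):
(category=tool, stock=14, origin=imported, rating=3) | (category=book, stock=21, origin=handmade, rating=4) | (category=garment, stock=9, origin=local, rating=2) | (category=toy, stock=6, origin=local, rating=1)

'Group A' ⟺ origin is not local AND rating ≤ 4.
(category=tool, stock=14, origin=imported, rating=3) — origin is imported, rating = 3, hence Group A. (category=book, stock=21, origin=handmade, rating=4) — origin is handmade, rating = 4, hence Group A. (category=garment, stock=9, origin=local, rating=2) — origin is local, rating = 2, hence Group B. (category=toy, stock=6, origin=local, rating=1) — origin is local, rating = 1, hence Group B.

Group A, Group A, Group B, Group B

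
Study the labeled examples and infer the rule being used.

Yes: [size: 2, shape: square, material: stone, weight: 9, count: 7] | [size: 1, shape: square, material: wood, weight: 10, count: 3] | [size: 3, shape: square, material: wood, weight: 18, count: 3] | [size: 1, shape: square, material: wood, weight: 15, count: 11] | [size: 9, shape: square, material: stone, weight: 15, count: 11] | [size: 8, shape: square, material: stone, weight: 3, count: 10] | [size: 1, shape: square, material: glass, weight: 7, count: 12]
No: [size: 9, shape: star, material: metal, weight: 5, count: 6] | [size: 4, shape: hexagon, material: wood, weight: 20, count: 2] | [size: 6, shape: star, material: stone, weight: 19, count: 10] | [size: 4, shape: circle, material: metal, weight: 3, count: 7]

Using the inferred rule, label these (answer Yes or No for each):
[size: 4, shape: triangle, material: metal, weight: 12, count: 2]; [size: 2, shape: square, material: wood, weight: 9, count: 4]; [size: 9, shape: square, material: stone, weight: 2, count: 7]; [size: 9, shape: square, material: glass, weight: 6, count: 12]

Looking at the examples, the only property every 'Yes' case has and every 'No' case lacks is: shape is square.
[size: 4, shape: triangle, material: metal, weight: 12, count: 2]: shape is triangle, lacks this property → No. [size: 2, shape: square, material: wood, weight: 9, count: 4]: shape is square, meets the rule → Yes. [size: 9, shape: square, material: stone, weight: 2, count: 7]: shape is square, meets the rule → Yes. [size: 9, shape: square, material: glass, weight: 6, count: 12]: shape is square, meets the rule → Yes.

No, Yes, Yes, Yes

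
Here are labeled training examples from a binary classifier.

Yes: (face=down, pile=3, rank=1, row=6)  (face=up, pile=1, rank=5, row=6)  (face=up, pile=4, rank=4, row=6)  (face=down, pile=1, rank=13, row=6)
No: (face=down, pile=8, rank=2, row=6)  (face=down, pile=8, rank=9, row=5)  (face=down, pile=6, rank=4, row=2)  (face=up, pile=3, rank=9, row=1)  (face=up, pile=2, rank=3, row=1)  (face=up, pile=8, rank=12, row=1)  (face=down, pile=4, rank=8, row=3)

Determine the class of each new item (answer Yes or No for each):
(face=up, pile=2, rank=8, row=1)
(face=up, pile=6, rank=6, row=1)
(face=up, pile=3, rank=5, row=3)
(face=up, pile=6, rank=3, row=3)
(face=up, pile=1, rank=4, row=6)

Rule: row = 6 AND pile ≤ 4. This holds for each 'Yes' example and fails for each 'No' one.
No: (face=up, pile=2, rank=8, row=1), since row = 1, pile = 2. No: (face=up, pile=6, rank=6, row=1), since row = 1, pile = 6. No: (face=up, pile=3, rank=5, row=3), since row = 3, pile = 3. No: (face=up, pile=6, rank=3, row=3), since row = 3, pile = 6. Yes: (face=up, pile=1, rank=4, row=6), since row = 6, pile = 1.

No, No, No, No, Yes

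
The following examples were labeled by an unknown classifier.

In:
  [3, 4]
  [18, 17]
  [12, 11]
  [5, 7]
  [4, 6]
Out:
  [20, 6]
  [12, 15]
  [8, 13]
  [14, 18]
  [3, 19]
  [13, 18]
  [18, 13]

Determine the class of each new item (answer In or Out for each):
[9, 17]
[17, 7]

The classifier is using: |first − second| ≤ 2.

Out, Out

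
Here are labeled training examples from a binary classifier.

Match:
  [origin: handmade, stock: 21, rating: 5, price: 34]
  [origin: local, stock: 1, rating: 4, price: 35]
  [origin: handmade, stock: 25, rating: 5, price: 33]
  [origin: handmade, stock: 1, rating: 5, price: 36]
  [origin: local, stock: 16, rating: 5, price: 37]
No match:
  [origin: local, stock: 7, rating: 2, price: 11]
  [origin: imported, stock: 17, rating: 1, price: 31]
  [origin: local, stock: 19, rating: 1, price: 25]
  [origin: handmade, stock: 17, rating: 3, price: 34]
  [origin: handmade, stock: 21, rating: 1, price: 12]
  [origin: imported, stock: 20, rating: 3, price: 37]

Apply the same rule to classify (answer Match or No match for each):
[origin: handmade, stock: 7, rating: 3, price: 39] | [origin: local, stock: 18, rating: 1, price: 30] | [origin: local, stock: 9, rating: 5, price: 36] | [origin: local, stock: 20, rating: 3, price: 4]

No match, No match, Match, No match

Every 'Match' example satisfies: rating ≥ 4. None of the 'No match' examples do.
No match: [origin: handmade, stock: 7, rating: 3, price: 39], since rating = 3. No match: [origin: local, stock: 18, rating: 1, price: 30], since rating = 1. Match: [origin: local, stock: 9, rating: 5, price: 36], since rating = 5. No match: [origin: local, stock: 20, rating: 3, price: 4], since rating = 3.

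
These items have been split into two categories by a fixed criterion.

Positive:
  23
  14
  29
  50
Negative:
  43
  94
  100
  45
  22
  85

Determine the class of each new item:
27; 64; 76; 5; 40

The distinguishing property — ≡ 2 (mod 3) — holds for all the 'Positive' cases and none of the 'Negative' cases.
Negative: 27, since 27 mod 3 = 0. Negative: 64, since 64 mod 3 = 1. Negative: 76, since 76 mod 3 = 1. Positive: 5, since 5 mod 3 = 2. Negative: 40, since 40 mod 3 = 1.

Negative, Negative, Negative, Positive, Negative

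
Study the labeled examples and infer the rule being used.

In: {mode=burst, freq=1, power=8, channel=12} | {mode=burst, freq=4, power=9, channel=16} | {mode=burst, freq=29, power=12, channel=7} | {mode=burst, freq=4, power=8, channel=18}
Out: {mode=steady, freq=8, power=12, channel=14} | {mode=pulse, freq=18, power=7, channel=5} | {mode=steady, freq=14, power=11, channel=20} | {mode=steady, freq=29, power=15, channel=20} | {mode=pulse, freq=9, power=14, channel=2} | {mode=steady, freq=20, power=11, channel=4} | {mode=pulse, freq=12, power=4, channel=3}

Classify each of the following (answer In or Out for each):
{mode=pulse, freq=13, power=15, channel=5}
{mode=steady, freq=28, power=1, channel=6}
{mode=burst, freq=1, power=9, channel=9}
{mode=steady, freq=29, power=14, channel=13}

Out, Out, In, Out

The common property of the 'In' items is: mode is burst. No 'Out' item has it.
{mode=pulse, freq=13, power=15, channel=5}: Out (mode is pulse). {mode=steady, freq=28, power=1, channel=6}: Out (mode is steady). {mode=burst, freq=1, power=9, channel=9}: In (mode is burst). {mode=steady, freq=29, power=14, channel=13}: Out (mode is steady).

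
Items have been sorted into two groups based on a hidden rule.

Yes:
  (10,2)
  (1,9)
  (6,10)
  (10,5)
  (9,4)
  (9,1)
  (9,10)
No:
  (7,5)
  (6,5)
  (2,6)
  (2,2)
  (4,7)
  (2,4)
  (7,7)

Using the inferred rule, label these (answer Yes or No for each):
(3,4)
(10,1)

Rule: max ≥ 9. This holds for each 'Yes' example and fails for each 'No' one.

No, Yes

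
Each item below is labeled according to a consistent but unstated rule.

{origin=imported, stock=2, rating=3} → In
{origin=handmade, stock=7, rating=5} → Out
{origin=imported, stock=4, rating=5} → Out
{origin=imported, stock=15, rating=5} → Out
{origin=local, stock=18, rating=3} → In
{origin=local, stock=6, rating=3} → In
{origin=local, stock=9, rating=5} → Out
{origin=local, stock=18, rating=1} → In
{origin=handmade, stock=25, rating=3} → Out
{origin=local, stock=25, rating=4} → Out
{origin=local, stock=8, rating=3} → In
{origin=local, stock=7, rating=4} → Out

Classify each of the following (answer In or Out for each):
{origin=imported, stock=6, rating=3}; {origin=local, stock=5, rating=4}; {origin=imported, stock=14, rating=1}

One predicate separates the groups cleanly: rating ≤ 3 AND stock ≤ 18.
{origin=imported, stock=6, rating=3} — rating = 3, stock = 6, hence In.
{origin=local, stock=5, rating=4} — rating = 4, stock = 5, hence Out.
{origin=imported, stock=14, rating=1} — rating = 1, stock = 14, hence In.

In, Out, In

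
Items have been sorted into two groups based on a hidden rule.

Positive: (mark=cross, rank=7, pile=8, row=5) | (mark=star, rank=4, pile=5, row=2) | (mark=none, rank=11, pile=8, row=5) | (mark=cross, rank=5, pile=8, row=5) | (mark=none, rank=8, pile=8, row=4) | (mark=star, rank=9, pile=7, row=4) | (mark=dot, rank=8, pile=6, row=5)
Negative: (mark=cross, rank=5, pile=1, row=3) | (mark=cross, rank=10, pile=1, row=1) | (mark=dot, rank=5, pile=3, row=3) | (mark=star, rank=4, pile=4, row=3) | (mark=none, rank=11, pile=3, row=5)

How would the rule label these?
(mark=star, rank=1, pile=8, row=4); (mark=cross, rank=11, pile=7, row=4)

Positive, Positive

The pattern is that an item is 'Positive' exactly when: pile ≥ 5.
(mark=star, rank=1, pile=8, row=4) → pile = 8 → Positive.
(mark=cross, rank=11, pile=7, row=4) → pile = 7 → Positive.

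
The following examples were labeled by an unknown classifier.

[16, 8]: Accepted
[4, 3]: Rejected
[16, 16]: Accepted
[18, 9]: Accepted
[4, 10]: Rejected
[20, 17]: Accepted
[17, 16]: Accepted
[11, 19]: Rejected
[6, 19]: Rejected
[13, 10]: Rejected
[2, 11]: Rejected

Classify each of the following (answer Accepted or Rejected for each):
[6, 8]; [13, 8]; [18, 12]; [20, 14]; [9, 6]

The rule appears to be: first ≥ 16.
[6, 8] → first 6 → Rejected.
[13, 8] → first 13 → Rejected.
[18, 12] → first 18 → Accepted.
[20, 14] → first 20 → Accepted.
[9, 6] → first 9 → Rejected.

Rejected, Rejected, Accepted, Accepted, Rejected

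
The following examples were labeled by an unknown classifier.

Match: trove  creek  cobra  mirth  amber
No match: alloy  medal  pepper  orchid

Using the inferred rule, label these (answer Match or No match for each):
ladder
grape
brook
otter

The pattern is that an item is 'Match' exactly when: odd length AND contains 'r'.

No match, Match, Match, Match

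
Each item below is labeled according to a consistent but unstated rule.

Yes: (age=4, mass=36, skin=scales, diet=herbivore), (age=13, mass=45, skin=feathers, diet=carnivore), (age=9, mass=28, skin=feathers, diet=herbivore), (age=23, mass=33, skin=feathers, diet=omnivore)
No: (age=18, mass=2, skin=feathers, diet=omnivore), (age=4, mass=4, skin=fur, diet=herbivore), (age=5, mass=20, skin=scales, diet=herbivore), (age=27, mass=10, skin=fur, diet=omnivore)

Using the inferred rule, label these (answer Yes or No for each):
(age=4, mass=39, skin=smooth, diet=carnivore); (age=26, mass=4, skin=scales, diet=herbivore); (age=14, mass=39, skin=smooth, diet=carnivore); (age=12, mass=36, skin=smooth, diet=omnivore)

'Yes' ⟺ mass ≥ 28.
(age=4, mass=39, skin=smooth, diet=carnivore) — mass = 39, hence Yes. (age=26, mass=4, skin=scales, diet=herbivore) — mass = 4, hence No. (age=14, mass=39, skin=smooth, diet=carnivore) — mass = 39, hence Yes. (age=12, mass=36, skin=smooth, diet=omnivore) — mass = 36, hence Yes.

Yes, No, Yes, Yes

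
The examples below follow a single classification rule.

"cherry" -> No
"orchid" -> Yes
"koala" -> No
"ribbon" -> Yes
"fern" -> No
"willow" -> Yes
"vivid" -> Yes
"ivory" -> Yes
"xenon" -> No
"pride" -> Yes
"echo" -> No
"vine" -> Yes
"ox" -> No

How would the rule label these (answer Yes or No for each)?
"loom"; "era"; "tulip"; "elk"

The common property of the 'Yes' items is: contains 'i'. No 'No' item has it.
"loom": No (no 'i').
"era": No (no 'i').
"tulip": Yes (has 'i').
"elk": No (no 'i').

No, No, Yes, No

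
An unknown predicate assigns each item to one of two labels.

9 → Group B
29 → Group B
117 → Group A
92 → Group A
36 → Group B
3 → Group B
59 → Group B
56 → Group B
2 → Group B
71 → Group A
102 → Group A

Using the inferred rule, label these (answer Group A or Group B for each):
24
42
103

Group B, Group B, Group A

'Group A' ⟺ at least 71.
Group B: 24, since 24 < 71. Group B: 42, since 42 < 71. Group A: 103, since 103 ≥ 71.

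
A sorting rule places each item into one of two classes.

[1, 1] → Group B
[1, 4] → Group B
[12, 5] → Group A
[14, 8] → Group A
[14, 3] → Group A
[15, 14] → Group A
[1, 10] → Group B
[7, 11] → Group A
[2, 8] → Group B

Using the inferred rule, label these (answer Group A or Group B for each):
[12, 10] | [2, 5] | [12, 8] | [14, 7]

Group A, Group B, Group A, Group A

A rule that fits every label: sum ≥ 17 — true of each 'Group A' example, false of each 'Group B' one.
[12, 10]: 12+10 = 22, satisfies this → Group A.
[2, 5]: 2+5 = 7, doesn't match → Group B.
[12, 8]: 12+8 = 20, satisfies this → Group A.
[14, 7]: 14+7 = 21, satisfies this → Group A.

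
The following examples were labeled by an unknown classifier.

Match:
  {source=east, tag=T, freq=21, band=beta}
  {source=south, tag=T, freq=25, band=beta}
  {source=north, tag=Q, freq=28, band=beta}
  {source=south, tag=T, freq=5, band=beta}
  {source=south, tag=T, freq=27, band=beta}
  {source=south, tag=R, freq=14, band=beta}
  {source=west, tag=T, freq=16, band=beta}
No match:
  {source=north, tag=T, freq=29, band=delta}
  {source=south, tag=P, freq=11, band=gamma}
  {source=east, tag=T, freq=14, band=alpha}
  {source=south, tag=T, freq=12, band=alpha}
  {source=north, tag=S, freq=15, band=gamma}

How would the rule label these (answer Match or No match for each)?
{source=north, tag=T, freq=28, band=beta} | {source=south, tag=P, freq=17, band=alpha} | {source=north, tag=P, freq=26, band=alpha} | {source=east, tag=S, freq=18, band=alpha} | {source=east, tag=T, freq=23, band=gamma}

Match, No match, No match, No match, No match

One predicate separates the groups cleanly: band is beta.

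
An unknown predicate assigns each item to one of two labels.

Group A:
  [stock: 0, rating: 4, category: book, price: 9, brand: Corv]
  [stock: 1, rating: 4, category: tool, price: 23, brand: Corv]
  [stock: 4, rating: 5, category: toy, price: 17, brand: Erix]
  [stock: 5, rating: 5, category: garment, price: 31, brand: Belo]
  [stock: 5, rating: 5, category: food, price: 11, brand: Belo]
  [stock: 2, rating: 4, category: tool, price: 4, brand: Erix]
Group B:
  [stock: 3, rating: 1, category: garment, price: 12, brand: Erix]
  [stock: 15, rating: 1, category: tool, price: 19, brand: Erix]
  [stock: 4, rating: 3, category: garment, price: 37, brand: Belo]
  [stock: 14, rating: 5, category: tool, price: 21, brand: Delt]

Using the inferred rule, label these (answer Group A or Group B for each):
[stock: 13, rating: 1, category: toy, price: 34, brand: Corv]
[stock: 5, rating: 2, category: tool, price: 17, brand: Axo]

Group B, Group B

Rule: rating ≥ 4 AND stock ≤ 5. This holds for each 'Group A' example and fails for each 'Group B' one.
[stock: 13, rating: 1, category: toy, price: 34, brand: Corv]: rating = 1, stock = 13, fails this test → Group B. [stock: 5, rating: 2, category: tool, price: 17, brand: Axo]: rating = 2, stock = 5, fails this test → Group B.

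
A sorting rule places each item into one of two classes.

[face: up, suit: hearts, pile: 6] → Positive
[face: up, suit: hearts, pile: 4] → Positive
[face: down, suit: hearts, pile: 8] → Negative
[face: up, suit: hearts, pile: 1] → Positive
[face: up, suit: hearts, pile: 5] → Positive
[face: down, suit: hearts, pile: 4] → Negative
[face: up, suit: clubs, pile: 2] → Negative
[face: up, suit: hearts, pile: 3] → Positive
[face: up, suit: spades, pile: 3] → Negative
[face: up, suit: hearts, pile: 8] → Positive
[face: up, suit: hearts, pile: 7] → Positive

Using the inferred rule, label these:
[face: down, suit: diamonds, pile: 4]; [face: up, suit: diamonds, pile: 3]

Negative, Negative

The rule appears to be: suit is hearts AND face is up.
[face: down, suit: diamonds, pile: 4]: Negative (suit is diamonds, face is down). [face: up, suit: diamonds, pile: 3]: Negative (suit is diamonds, face is up).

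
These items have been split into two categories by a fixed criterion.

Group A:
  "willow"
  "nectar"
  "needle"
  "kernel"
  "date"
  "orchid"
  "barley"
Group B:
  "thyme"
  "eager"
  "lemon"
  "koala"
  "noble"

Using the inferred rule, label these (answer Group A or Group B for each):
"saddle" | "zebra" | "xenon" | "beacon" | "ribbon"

Group A, Group B, Group B, Group A, Group A

Checking candidate rules against both groups, what survives is: even length.
"saddle": length 6, meets the rule → Group A. "zebra": length 5, does not fit → Group B. "xenon": length 5, does not fit → Group B. "beacon": length 6, meets the rule → Group A. "ribbon": length 6, meets the rule → Group A.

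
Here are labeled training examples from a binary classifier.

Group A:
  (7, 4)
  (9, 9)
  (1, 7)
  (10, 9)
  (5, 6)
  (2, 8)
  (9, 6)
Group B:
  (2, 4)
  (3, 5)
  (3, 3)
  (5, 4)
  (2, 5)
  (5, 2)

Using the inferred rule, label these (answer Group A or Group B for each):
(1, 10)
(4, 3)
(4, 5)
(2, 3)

Group A, Group B, Group B, Group B

The rule appears to be: max ≥ 6.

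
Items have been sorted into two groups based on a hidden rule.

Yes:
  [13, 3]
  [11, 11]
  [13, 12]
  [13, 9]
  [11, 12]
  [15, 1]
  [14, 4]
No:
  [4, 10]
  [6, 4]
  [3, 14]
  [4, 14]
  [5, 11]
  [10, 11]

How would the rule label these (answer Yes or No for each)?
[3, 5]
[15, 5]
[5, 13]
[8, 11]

No, Yes, No, No

The distinguishing property — first ≥ 11 — holds for all the 'Yes' cases and none of the 'No' cases.
No: [3, 5], since first 3.
Yes: [15, 5], since first 15.
No: [5, 13], since first 5.
No: [8, 11], since first 8.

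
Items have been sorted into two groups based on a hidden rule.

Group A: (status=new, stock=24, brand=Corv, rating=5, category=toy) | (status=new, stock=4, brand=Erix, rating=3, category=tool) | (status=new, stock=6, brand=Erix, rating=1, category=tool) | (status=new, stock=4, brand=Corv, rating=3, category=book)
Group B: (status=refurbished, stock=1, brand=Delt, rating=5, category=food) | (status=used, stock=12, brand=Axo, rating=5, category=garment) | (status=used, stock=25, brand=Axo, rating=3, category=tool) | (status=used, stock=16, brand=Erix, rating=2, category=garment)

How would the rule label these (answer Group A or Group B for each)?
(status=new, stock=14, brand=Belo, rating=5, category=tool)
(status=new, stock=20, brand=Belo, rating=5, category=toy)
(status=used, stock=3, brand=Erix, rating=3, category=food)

The simplest hypothesis consistent with all the labels is: status is new.
(status=new, stock=14, brand=Belo, rating=5, category=tool): Group A (status is new). (status=new, stock=20, brand=Belo, rating=5, category=toy): Group A (status is new). (status=used, stock=3, brand=Erix, rating=3, category=food): Group B (status is used).

Group A, Group A, Group B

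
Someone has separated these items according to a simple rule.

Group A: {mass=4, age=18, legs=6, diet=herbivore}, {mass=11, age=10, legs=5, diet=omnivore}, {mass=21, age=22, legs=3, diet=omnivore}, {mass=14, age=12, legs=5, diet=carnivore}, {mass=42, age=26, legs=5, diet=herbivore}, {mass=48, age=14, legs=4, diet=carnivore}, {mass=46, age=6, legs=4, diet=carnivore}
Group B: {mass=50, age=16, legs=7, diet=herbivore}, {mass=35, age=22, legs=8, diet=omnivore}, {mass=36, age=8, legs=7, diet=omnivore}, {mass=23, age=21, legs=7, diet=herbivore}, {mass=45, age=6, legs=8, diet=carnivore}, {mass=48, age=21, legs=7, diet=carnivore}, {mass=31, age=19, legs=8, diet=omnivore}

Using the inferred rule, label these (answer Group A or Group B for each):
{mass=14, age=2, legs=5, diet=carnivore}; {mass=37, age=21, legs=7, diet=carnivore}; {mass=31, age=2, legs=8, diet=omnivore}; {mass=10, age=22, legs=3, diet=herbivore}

Group A, Group B, Group B, Group A

'Group A' ⟺ legs ≤ 6.
{mass=14, age=2, legs=5, diet=carnivore}: legs = 5 — qualifies, so Group A.
{mass=37, age=21, legs=7, diet=carnivore}: legs = 7 — doesn't match, so Group B.
{mass=31, age=2, legs=8, diet=omnivore}: legs = 8 — doesn't match, so Group B.
{mass=10, age=22, legs=3, diet=herbivore}: legs = 3 — qualifies, so Group A.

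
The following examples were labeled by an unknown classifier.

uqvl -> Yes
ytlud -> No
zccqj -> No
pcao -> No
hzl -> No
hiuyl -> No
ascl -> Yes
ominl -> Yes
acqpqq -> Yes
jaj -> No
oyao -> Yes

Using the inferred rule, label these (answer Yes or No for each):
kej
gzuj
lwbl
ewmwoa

All 'Yes' examples share one property — starts with a vowel — and every 'No' example lacks it.

No, No, No, Yes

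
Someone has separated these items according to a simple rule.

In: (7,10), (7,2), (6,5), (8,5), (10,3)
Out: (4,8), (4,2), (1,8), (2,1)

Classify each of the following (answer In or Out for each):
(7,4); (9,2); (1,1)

In, In, Out

The common property of the 'In' items is: first ≥ 5. No 'Out' item has it.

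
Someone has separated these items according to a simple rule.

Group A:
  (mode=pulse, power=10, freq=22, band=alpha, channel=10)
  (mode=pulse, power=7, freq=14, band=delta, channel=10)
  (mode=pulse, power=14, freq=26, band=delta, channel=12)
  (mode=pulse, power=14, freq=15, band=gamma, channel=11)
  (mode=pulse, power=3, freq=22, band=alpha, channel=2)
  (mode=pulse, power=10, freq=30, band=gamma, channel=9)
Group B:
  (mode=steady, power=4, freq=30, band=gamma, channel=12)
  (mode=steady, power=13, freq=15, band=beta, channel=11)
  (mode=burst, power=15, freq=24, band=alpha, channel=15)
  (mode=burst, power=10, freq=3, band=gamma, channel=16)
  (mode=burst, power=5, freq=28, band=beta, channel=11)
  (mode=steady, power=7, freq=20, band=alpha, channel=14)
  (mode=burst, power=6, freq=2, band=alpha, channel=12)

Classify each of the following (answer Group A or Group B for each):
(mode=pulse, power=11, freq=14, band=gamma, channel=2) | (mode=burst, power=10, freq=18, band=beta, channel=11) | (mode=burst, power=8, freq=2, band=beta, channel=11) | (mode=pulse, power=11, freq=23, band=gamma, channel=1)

Group A, Group B, Group B, Group A

One predicate separates the groups cleanly: mode is pulse.
(mode=pulse, power=11, freq=14, band=gamma, channel=2): Group A (mode is pulse). (mode=burst, power=10, freq=18, band=beta, channel=11): Group B (mode is burst). (mode=burst, power=8, freq=2, band=beta, channel=11): Group B (mode is burst). (mode=pulse, power=11, freq=23, band=gamma, channel=1): Group A (mode is pulse).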